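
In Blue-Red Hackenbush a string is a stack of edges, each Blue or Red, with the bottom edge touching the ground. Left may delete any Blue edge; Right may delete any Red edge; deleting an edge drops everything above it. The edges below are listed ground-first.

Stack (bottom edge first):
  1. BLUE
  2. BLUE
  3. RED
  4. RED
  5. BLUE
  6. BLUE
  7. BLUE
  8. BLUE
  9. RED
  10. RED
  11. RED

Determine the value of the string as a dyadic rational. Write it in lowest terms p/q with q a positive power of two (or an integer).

g_1 [B]  L=[0]  R=[∅]  => 1
g_2 [BB]  L=[0,1]  R=[∅]  => 2
g_3 [BBR]  L=[0,1]  R=[2]  => 3/2
g_4 [BBRR]  L=[0,1]  R=[3/2,2]  => 5/4
g_5 [BBRRB]  L=[0,1,5/4]  R=[3/2,2]  => 11/8
g_6 [BBRRBB]  L=[0,1,5/4,11/8]  R=[3/2,2]  => 23/16
g_7 [BBRRBBB]  L=[0,1,5/4,11/8,23/16]  R=[3/2,2]  => 47/32
g_8 [BBRRBBBB]  L=[0,1,5/4,11/8,23/16,47/32]  R=[3/2,2]  => 95/64
g_9 [BBRRBBBBR]  L=[0,1,5/4,11/8,23/16,47/32]  R=[95/64,3/2,2]  => 189/128
g_10 [BBRRBBBBRR]  L=[0,1,5/4,11/8,23/16,47/32]  R=[189/128,95/64,3/2,2]  => 377/256
g_11 [BBRRBBBBRRR]  L=[0,1,5/4,11/8,23/16,47/32]  R=[377/256,189/128,95/64,3/2,2]  => 753/512

753/512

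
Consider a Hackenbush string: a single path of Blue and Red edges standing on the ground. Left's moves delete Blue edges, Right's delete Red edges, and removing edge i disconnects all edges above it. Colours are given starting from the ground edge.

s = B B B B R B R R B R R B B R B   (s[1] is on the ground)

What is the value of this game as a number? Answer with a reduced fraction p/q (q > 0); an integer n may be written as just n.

7323/2048

Build value(s[:k]) for k = 1..15, string s = B B B B R B R R B R R B B R B.
edge 1 of 15 (B): { 0 | (no moves) } — 1
edge 2 of 15 (B): { 0, 1 | (no moves) } — 2
edge 3 of 15 (B): { 0, 1, 2 | (no moves) } — 3
edge 4 of 15 (B): { 0, 1, 2, 3 | (no moves) } — 4
edge 5 of 15 (R): { 0, 1, 2, 3 | 4 } — 7/2
edge 6 of 15 (B): { 0, 1, 2, 3, 7/2 | 4 } — 15/4
edge 7 of 15 (R): { 0, 1, 2, 3, 7/2 | 15/4, 4 } — 29/8
edge 8 of 15 (R): { 0, 1, 2, 3, 7/2 | 29/8, 15/4, 4 } — 57/16
edge 9 of 15 (B): { 0, 1, 2, 3, 7/2, 57/16 | 29/8, 15/4, 4 } — 115/32
edge 10 of 15 (R): { 0, 1, 2, 3, 7/2, 57/16 | 115/32, 29/8, 15/4, 4 } — 229/64
edge 11 of 15 (R): { 0, 1, 2, 3, 7/2, 57/16 | 229/64, 115/32, 29/8, 15/4, 4 } — 457/128
edge 12 of 15 (B): { 0, 1, 2, 3, 7/2, 57/16, 457/128 | 229/64, 115/32, 29/8, 15/4, 4 } — 915/256
edge 13 of 15 (B): { 0, 1, 2, 3, 7/2, 57/16, 457/128, 915/256 | 229/64, 115/32, 29/8, 15/4, 4 } — 1831/512
edge 14 of 15 (R): { 0, 1, 2, 3, 7/2, 57/16, 457/128, 915/256 | 1831/512, 229/64, 115/32, 29/8, 15/4, 4 } — 3661/1024
edge 15 of 15 (B): { 0, 1, 2, 3, 7/2, 57/16, 457/128, 915/256, 3661/1024 | 1831/512, 229/64, 115/32, 29/8, 15/4, 4 } — 7323/2048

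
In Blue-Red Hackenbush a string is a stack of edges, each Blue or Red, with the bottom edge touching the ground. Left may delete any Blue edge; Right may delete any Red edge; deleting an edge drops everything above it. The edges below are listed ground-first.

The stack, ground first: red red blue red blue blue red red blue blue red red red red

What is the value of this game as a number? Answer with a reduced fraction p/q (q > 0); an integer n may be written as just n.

Recurse on prefixes of the 14-edge string red red blue red blue blue red red blue blue red red red red:
r: Left { (no moves) }, Right { 0 } gives simplest -1
rr: Left { (no moves) }, Right { -1, 0 } gives simplest -2
rrb: Left { -2 }, Right { -1, 0 } gives simplest -3/2
rrbr: Left { -2 }, Right { -3/2, -1, 0 } gives simplest -7/4
rrbrb: Left { -2, -7/4 }, Right { -3/2, -1, 0 } gives simplest -13/8
rrbrbb: Left { -2, -7/4, -13/8 }, Right { -3/2, -1, 0 } gives simplest -25/16
rrbrbbr: Left { -2, -7/4, -13/8 }, Right { -25/16, -3/2, -1, 0 } gives simplest -51/32
rrbrbbrr: Left { -2, -7/4, -13/8 }, Right { -51/32, -25/16, -3/2, -1, 0 } gives simplest -103/64
rrbrbbrrb: Left { -2, -7/4, -13/8, -103/64 }, Right { -51/32, -25/16, -3/2, -1, 0 } gives simplest -205/128
rrbrbbrrbb: Left { -2, -7/4, -13/8, -103/64, -205/128 }, Right { -51/32, -25/16, -3/2, -1, 0 } gives simplest -409/256
rrbrbbrrbbr: Left { -2, -7/4, -13/8, -103/64, -205/128 }, Right { -409/256, -51/32, -25/16, -3/2, -1, 0 } gives simplest -819/512
rrbrbbrrbbrr: Left { -2, -7/4, -13/8, -103/64, -205/128 }, Right { -819/512, -409/256, -51/32, -25/16, -3/2, -1, 0 } gives simplest -1639/1024
rrbrbbrrbbrrr: Left { -2, -7/4, -13/8, -103/64, -205/128 }, Right { -1639/1024, -819/512, -409/256, -51/32, -25/16, -3/2, -1, 0 } gives simplest -3279/2048
rrbrbbrrbbrrrr: Left { -2, -7/4, -13/8, -103/64, -205/128 }, Right { -3279/2048, -1639/1024, -819/512, -409/256, -51/32, -25/16, -3/2, -1, 0 } gives simplest -6559/4096

-6559/4096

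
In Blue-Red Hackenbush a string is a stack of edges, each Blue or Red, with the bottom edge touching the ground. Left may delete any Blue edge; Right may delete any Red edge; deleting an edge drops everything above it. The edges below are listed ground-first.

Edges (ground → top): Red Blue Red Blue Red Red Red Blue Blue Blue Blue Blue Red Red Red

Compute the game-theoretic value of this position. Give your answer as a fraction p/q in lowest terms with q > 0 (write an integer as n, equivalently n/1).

Recurse on prefixes of the 15-edge string Red Blue Red Blue Red Red Red Blue Blue Blue Blue Blue Red Red Red:
g_1 [R]  L=[(no moves)]  R=[0]  => -1
g_2 [RB]  L=[-1]  R=[0]  => -1/2
g_3 [RBR]  L=[-1]  R=[-1/2,0]  => -3/4
g_4 [RBRB]  L=[-1,-3/4]  R=[-1/2,0]  => -5/8
g_5 [RBRBR]  L=[-1,-3/4]  R=[-5/8,-1/2,0]  => -11/16
g_6 [RBRBRR]  L=[-1,-3/4]  R=[-11/16,-5/8,-1/2,0]  => -23/32
g_7 [RBRBRRR]  L=[-1,-3/4]  R=[-23/32,-11/16,-5/8,-1/2,0]  => -47/64
g_8 [RBRBRRRB]  L=[-1,-3/4,-47/64]  R=[-23/32,-11/16,-5/8,-1/2,0]  => -93/128
g_9 [RBRBRRRBB]  L=[-1,-3/4,-47/64,-93/128]  R=[-23/32,-11/16,-5/8,-1/2,0]  => -185/256
g_10 [RBRBRRRBBB]  L=[-1,-3/4,-47/64,-93/128,-185/256]  R=[-23/32,-11/16,-5/8,-1/2,0]  => -369/512
g_11 [RBRBRRRBBBB]  L=[-1,-3/4,-47/64,-93/128,-185/256,-369/512]  R=[-23/32,-11/16,-5/8,-1/2,0]  => -737/1024
g_12 [RBRBRRRBBBBB]  L=[-1,-3/4,-47/64,-93/128,-185/256,-369/512,-737/1024]  R=[-23/32,-11/16,-5/8,-1/2,0]  => -1473/2048
g_13 [RBRBRRRBBBBBR]  L=[-1,-3/4,-47/64,-93/128,-185/256,-369/512,-737/1024]  R=[-1473/2048,-23/32,-11/16,-5/8,-1/2,0]  => -2947/4096
g_14 [RBRBRRRBBBBBRR]  L=[-1,-3/4,-47/64,-93/128,-185/256,-369/512,-737/1024]  R=[-2947/4096,-1473/2048,-23/32,-11/16,-5/8,-1/2,0]  => -5895/8192
g_15 [RBRBRRRBBBBBRRR]  L=[-1,-3/4,-47/64,-93/128,-185/256,-369/512,-737/1024]  R=[-5895/8192,-2947/4096,-1473/2048,-23/32,-11/16,-5/8,-1/2,0]  => -11791/16384

-11791/16384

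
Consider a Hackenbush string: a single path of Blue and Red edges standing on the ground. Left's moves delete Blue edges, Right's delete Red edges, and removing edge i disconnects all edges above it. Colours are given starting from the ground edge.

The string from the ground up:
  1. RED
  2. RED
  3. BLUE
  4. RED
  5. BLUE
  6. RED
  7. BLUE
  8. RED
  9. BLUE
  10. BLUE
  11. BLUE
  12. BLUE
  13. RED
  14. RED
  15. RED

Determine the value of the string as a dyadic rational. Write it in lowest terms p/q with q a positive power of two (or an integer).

-13583/8192

g_1 [R]  L=[]  R=[0]  => -1
g_2 [RR]  L=[]  R=[-1, 0]  => -2
g_3 [RRB]  L=[-2]  R=[-1, 0]  => -3/2
g_4 [RRBR]  L=[-2]  R=[-3/2, -1, 0]  => -7/4
g_5 [RRBRB]  L=[-2, -7/4]  R=[-3/2, -1, 0]  => -13/8
g_6 [RRBRBR]  L=[-2, -7/4]  R=[-13/8, -3/2, -1, 0]  => -27/16
g_7 [RRBRBRB]  L=[-2, -7/4, -27/16]  R=[-13/8, -3/2, -1, 0]  => -53/32
g_8 [RRBRBRBR]  L=[-2, -7/4, -27/16]  R=[-53/32, -13/8, -3/2, -1, 0]  => -107/64
g_9 [RRBRBRBRB]  L=[-2, -7/4, -27/16, -107/64]  R=[-53/32, -13/8, -3/2, -1, 0]  => -213/128
g_10 [RRBRBRBRBB]  L=[-2, -7/4, -27/16, -107/64, -213/128]  R=[-53/32, -13/8, -3/2, -1, 0]  => -425/256
g_11 [RRBRBRBRBBB]  L=[-2, -7/4, -27/16, -107/64, -213/128, -425/256]  R=[-53/32, -13/8, -3/2, -1, 0]  => -849/512
g_12 [RRBRBRBRBBBB]  L=[-2, -7/4, -27/16, -107/64, -213/128, -425/256, -849/512]  R=[-53/32, -13/8, -3/2, -1, 0]  => -1697/1024
g_13 [RRBRBRBRBBBBR]  L=[-2, -7/4, -27/16, -107/64, -213/128, -425/256, -849/512]  R=[-1697/1024, -53/32, -13/8, -3/2, -1, 0]  => -3395/2048
g_14 [RRBRBRBRBBBBRR]  L=[-2, -7/4, -27/16, -107/64, -213/128, -425/256, -849/512]  R=[-3395/2048, -1697/1024, -53/32, -13/8, -3/2, -1, 0]  => -6791/4096
g_15 [RRBRBRBRBBBBRRR]  L=[-2, -7/4, -27/16, -107/64, -213/128, -425/256, -849/512]  R=[-6791/4096, -3395/2048, -1697/1024, -53/32, -13/8, -3/2, -1, 0]  => -13583/8192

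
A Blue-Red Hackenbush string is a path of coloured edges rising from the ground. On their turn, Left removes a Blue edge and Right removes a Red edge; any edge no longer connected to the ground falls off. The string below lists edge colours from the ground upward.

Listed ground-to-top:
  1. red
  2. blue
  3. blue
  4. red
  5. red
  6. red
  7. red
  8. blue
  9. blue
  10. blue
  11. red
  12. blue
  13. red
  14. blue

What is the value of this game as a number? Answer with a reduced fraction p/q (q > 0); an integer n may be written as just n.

-3861/8192

g(r) = { (no moves) | 0 } => -1
g(rb) = { -1 | 0 } => -1/2
g(rbb) = { -1 -1/2 | 0 } => -1/4
g(rbbr) = { -1 -1/2 | -1/4 0 } => -3/8
g(rbbrr) = { -1 -1/2 | -3/8 -1/4 0 } => -7/16
g(rbbrrr) = { -1 -1/2 | -7/16 -3/8 -1/4 0 } => -15/32
g(rbbrrrr) = { -1 -1/2 | -15/32 -7/16 -3/8 -1/4 0 } => -31/64
g(rbbrrrrb) = { -1 -1/2 -31/64 | -15/32 -7/16 -3/8 -1/4 0 } => -61/128
g(rbbrrrrbb) = { -1 -1/2 -31/64 -61/128 | -15/32 -7/16 -3/8 -1/4 0 } => -121/256
g(rbbrrrrbbb) = { -1 -1/2 -31/64 -61/128 -121/256 | -15/32 -7/16 -3/8 -1/4 0 } => -241/512
g(rbbrrrrbbbr) = { -1 -1/2 -31/64 -61/128 -121/256 | -241/512 -15/32 -7/16 -3/8 -1/4 0 } => -483/1024
g(rbbrrrrbbbrb) = { -1 -1/2 -31/64 -61/128 -121/256 -483/1024 | -241/512 -15/32 -7/16 -3/8 -1/4 0 } => -965/2048
g(rbbrrrrbbbrbr) = { -1 -1/2 -31/64 -61/128 -121/256 -483/1024 | -965/2048 -241/512 -15/32 -7/16 -3/8 -1/4 0 } => -1931/4096
g(rbbrrrrbbbrbrb) = { -1 -1/2 -31/64 -61/128 -121/256 -483/1024 -1931/4096 | -965/2048 -241/512 -15/32 -7/16 -3/8 -1/4 0 } => -3861/8192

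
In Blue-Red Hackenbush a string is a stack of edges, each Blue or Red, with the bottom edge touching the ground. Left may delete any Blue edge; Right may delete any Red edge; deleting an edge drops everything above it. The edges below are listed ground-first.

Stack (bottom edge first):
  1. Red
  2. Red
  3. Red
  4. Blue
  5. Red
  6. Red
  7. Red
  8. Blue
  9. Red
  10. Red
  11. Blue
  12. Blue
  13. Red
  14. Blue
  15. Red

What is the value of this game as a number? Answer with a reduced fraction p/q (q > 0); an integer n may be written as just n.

step 1: add Red to get R; options L={ ∅ } R={ 0 } so -1
step 2: add Red to get RR; options L={ ∅ } R={ -1; 0 } so -2
step 3: add Red to get RRR; options L={ ∅ } R={ -2; -1; 0 } so -3
step 4: add Blue to get RRRB; options L={ -3 } R={ -2; -1; 0 } so -5/2
step 5: add Red to get RRRBR; options L={ -3 } R={ -5/2; -2; -1; 0 } so -11/4
step 6: add Red to get RRRBRR; options L={ -3 } R={ -11/4; -5/2; -2; -1; 0 } so -23/8
step 7: add Red to get RRRBRRR; options L={ -3 } R={ -23/8; -11/4; -5/2; -2; -1; 0 } so -47/16
step 8: add Blue to get RRRBRRRB; options L={ -3; -47/16 } R={ -23/8; -11/4; -5/2; -2; -1; 0 } so -93/32
step 9: add Red to get RRRBRRRBR; options L={ -3; -47/16 } R={ -93/32; -23/8; -11/4; -5/2; -2; -1; 0 } so -187/64
step 10: add Red to get RRRBRRRBRR; options L={ -3; -47/16 } R={ -187/64; -93/32; -23/8; -11/4; -5/2; -2; -1; 0 } so -375/128
step 11: add Blue to get RRRBRRRBRRB; options L={ -3; -47/16; -375/128 } R={ -187/64; -93/32; -23/8; -11/4; -5/2; -2; -1; 0 } so -749/256
step 12: add Blue to get RRRBRRRBRRBB; options L={ -3; -47/16; -375/128; -749/256 } R={ -187/64; -93/32; -23/8; -11/4; -5/2; -2; -1; 0 } so -1497/512
step 13: add Red to get RRRBRRRBRRBBR; options L={ -3; -47/16; -375/128; -749/256 } R={ -1497/512; -187/64; -93/32; -23/8; -11/4; -5/2; -2; -1; 0 } so -2995/1024
step 14: add Blue to get RRRBRRRBRRBBRB; options L={ -3; -47/16; -375/128; -749/256; -2995/1024 } R={ -1497/512; -187/64; -93/32; -23/8; -11/4; -5/2; -2; -1; 0 } so -5989/2048
step 15: add Red to get RRRBRRRBRRBBRBR; options L={ -3; -47/16; -375/128; -749/256; -2995/1024 } R={ -5989/2048; -1497/512; -187/64; -93/32; -23/8; -11/4; -5/2; -2; -1; 0 } so -11979/4096

-11979/4096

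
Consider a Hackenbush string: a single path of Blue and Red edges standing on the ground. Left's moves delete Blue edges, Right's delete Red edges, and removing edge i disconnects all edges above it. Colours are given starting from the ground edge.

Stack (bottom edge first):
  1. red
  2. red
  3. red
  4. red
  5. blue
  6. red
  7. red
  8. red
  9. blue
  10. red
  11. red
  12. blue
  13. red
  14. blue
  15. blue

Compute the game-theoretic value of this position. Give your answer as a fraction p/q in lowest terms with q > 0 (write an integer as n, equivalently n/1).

r: Left { ∅ }, Right { 0 } ⇒ simplest -1
rr: Left { ∅ }, Right { -1 0 } ⇒ simplest -2
rrr: Left { ∅ }, Right { -2 -1 0 } ⇒ simplest -3
rrrr: Left { ∅ }, Right { -3 -2 -1 0 } ⇒ simplest -4
rrrrb: Left { -4 }, Right { -3 -2 -1 0 } ⇒ simplest -7/2
rrrrbr: Left { -4 }, Right { -7/2 -3 -2 -1 0 } ⇒ simplest -15/4
rrrrbrr: Left { -4 }, Right { -15/4 -7/2 -3 -2 -1 0 } ⇒ simplest -31/8
rrrrbrrr: Left { -4 }, Right { -31/8 -15/4 -7/2 -3 -2 -1 0 } ⇒ simplest -63/16
rrrrbrrrb: Left { -4 -63/16 }, Right { -31/8 -15/4 -7/2 -3 -2 -1 0 } ⇒ simplest -125/32
rrrrbrrrbr: Left { -4 -63/16 }, Right { -125/32 -31/8 -15/4 -7/2 -3 -2 -1 0 } ⇒ simplest -251/64
rrrrbrrrbrr: Left { -4 -63/16 }, Right { -251/64 -125/32 -31/8 -15/4 -7/2 -3 -2 -1 0 } ⇒ simplest -503/128
rrrrbrrrbrrb: Left { -4 -63/16 -503/128 }, Right { -251/64 -125/32 -31/8 -15/4 -7/2 -3 -2 -1 0 } ⇒ simplest -1005/256
rrrrbrrrbrrbr: Left { -4 -63/16 -503/128 }, Right { -1005/256 -251/64 -125/32 -31/8 -15/4 -7/2 -3 -2 -1 0 } ⇒ simplest -2011/512
rrrrbrrrbrrbrb: Left { -4 -63/16 -503/128 -2011/512 }, Right { -1005/256 -251/64 -125/32 -31/8 -15/4 -7/2 -3 -2 -1 0 } ⇒ simplest -4021/1024
rrrrbrrrbrrbrbb: Left { -4 -63/16 -503/128 -2011/512 -4021/1024 }, Right { -1005/256 -251/64 -125/32 -31/8 -15/4 -7/2 -3 -2 -1 0 } ⇒ simplest -8041/2048

-8041/2048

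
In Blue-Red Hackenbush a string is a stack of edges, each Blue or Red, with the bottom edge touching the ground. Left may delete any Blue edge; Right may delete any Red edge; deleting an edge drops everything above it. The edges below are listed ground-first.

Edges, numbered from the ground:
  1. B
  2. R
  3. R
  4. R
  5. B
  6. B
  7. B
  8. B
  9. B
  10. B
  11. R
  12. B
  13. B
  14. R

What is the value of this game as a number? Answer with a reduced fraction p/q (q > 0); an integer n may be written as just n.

2029/8192

edge 1 of 14 (B): { 0 | — } gives 1
edge 2 of 14 (R): { 0 | 1 } gives 1/2
edge 3 of 14 (R): { 0 | 1/2, 1 } gives 1/4
edge 4 of 14 (R): { 0 | 1/4, 1/2, 1 } gives 1/8
edge 5 of 14 (B): { 0, 1/8 | 1/4, 1/2, 1 } gives 3/16
edge 6 of 14 (B): { 0, 1/8, 3/16 | 1/4, 1/2, 1 } gives 7/32
edge 7 of 14 (B): { 0, 1/8, 3/16, 7/32 | 1/4, 1/2, 1 } gives 15/64
edge 8 of 14 (B): { 0, 1/8, 3/16, 7/32, 15/64 | 1/4, 1/2, 1 } gives 31/128
edge 9 of 14 (B): { 0, 1/8, 3/16, 7/32, 15/64, 31/128 | 1/4, 1/2, 1 } gives 63/256
edge 10 of 14 (B): { 0, 1/8, 3/16, 7/32, 15/64, 31/128, 63/256 | 1/4, 1/2, 1 } gives 127/512
edge 11 of 14 (R): { 0, 1/8, 3/16, 7/32, 15/64, 31/128, 63/256 | 127/512, 1/4, 1/2, 1 } gives 253/1024
edge 12 of 14 (B): { 0, 1/8, 3/16, 7/32, 15/64, 31/128, 63/256, 253/1024 | 127/512, 1/4, 1/2, 1 } gives 507/2048
edge 13 of 14 (B): { 0, 1/8, 3/16, 7/32, 15/64, 31/128, 63/256, 253/1024, 507/2048 | 127/512, 1/4, 1/2, 1 } gives 1015/4096
edge 14 of 14 (R): { 0, 1/8, 3/16, 7/32, 15/64, 31/128, 63/256, 253/1024, 507/2048 | 1015/4096, 127/512, 1/4, 1/2, 1 } gives 2029/8192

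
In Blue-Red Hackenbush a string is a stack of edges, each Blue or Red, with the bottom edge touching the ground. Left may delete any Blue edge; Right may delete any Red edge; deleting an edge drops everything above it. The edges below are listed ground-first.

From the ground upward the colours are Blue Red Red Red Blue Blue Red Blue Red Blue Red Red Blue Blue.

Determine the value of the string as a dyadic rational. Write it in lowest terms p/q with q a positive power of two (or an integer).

1703/8192

Recurse on prefixes of the 14-edge string Blue Red Red Red Blue Blue Red Blue Red Blue Red Red Blue Blue:
G(B) = { 0 | · } -> 1
G(BR) = { 0 | 1 } -> 1/2
G(BRR) = { 0 | 1/2,1 } -> 1/4
G(BRRR) = { 0 | 1/4,1/2,1 } -> 1/8
G(BRRRB) = { 0,1/8 | 1/4,1/2,1 } -> 3/16
G(BRRRBB) = { 0,1/8,3/16 | 1/4,1/2,1 } -> 7/32
G(BRRRBBR) = { 0,1/8,3/16 | 7/32,1/4,1/2,1 } -> 13/64
G(BRRRBBRB) = { 0,1/8,3/16,13/64 | 7/32,1/4,1/2,1 } -> 27/128
G(BRRRBBRBR) = { 0,1/8,3/16,13/64 | 27/128,7/32,1/4,1/2,1 } -> 53/256
G(BRRRBBRBRB) = { 0,1/8,3/16,13/64,53/256 | 27/128,7/32,1/4,1/2,1 } -> 107/512
G(BRRRBBRBRBR) = { 0,1/8,3/16,13/64,53/256 | 107/512,27/128,7/32,1/4,1/2,1 } -> 213/1024
G(BRRRBBRBRBRR) = { 0,1/8,3/16,13/64,53/256 | 213/1024,107/512,27/128,7/32,1/4,1/2,1 } -> 425/2048
G(BRRRBBRBRBRRB) = { 0,1/8,3/16,13/64,53/256,425/2048 | 213/1024,107/512,27/128,7/32,1/4,1/2,1 } -> 851/4096
G(BRRRBBRBRBRRBB) = { 0,1/8,3/16,13/64,53/256,425/2048,851/4096 | 213/1024,107/512,27/128,7/32,1/4,1/2,1 } -> 1703/8192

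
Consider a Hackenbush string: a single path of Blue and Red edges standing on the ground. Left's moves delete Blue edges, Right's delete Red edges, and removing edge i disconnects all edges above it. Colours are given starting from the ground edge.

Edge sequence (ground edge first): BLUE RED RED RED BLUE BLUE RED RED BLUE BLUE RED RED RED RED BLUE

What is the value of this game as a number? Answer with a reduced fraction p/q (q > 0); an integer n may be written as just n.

Recurse on prefixes of the 15-edge string BLUE RED RED RED BLUE BLUE RED RED BLUE BLUE RED RED RED RED BLUE:
edge 1 of 15 (BLUE): { 0 |  } so 1
edge 2 of 15 (RED): { 0 | 1 } so 1/2
edge 3 of 15 (RED): { 0 | 1/2; 1 } so 1/4
edge 4 of 15 (RED): { 0 | 1/4; 1/2; 1 } so 1/8
edge 5 of 15 (BLUE): { 0; 1/8 | 1/4; 1/2; 1 } so 3/16
edge 6 of 15 (BLUE): { 0; 1/8; 3/16 | 1/4; 1/2; 1 } so 7/32
edge 7 of 15 (RED): { 0; 1/8; 3/16 | 7/32; 1/4; 1/2; 1 } so 13/64
edge 8 of 15 (RED): { 0; 1/8; 3/16 | 13/64; 7/32; 1/4; 1/2; 1 } so 25/128
edge 9 of 15 (BLUE): { 0; 1/8; 3/16; 25/128 | 13/64; 7/32; 1/4; 1/2; 1 } so 51/256
edge 10 of 15 (BLUE): { 0; 1/8; 3/16; 25/128; 51/256 | 13/64; 7/32; 1/4; 1/2; 1 } so 103/512
edge 11 of 15 (RED): { 0; 1/8; 3/16; 25/128; 51/256 | 103/512; 13/64; 7/32; 1/4; 1/2; 1 } so 205/1024
edge 12 of 15 (RED): { 0; 1/8; 3/16; 25/128; 51/256 | 205/1024; 103/512; 13/64; 7/32; 1/4; 1/2; 1 } so 409/2048
edge 13 of 15 (RED): { 0; 1/8; 3/16; 25/128; 51/256 | 409/2048; 205/1024; 103/512; 13/64; 7/32; 1/4; 1/2; 1 } so 817/4096
edge 14 of 15 (RED): { 0; 1/8; 3/16; 25/128; 51/256 | 817/4096; 409/2048; 205/1024; 103/512; 13/64; 7/32; 1/4; 1/2; 1 } so 1633/8192
edge 15 of 15 (BLUE): { 0; 1/8; 3/16; 25/128; 51/256; 1633/8192 | 817/4096; 409/2048; 205/1024; 103/512; 13/64; 7/32; 1/4; 1/2; 1 } so 3267/16384

3267/16384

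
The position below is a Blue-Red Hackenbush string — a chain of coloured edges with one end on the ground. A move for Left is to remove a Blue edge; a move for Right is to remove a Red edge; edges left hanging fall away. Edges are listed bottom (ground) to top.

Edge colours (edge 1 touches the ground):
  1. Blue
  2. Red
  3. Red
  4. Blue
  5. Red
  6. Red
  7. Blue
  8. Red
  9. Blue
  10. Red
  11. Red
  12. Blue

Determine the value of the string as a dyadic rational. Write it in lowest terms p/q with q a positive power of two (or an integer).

595/2048

Build v(s[:k]) for k = 1..12, string s = Blue Red Red Blue Red Red Blue Red Blue Red Red Blue.
edge 1 of 12 (Blue): { 0 | — } gives 1
edge 2 of 12 (Red): { 0 | 1 } gives 1/2
edge 3 of 12 (Red): { 0 | 1/2; 1 } gives 1/4
edge 4 of 12 (Blue): { 0; 1/4 | 1/2; 1 } gives 3/8
edge 5 of 12 (Red): { 0; 1/4 | 3/8; 1/2; 1 } gives 5/16
edge 6 of 12 (Red): { 0; 1/4 | 5/16; 3/8; 1/2; 1 } gives 9/32
edge 7 of 12 (Blue): { 0; 1/4; 9/32 | 5/16; 3/8; 1/2; 1 } gives 19/64
edge 8 of 12 (Red): { 0; 1/4; 9/32 | 19/64; 5/16; 3/8; 1/2; 1 } gives 37/128
edge 9 of 12 (Blue): { 0; 1/4; 9/32; 37/128 | 19/64; 5/16; 3/8; 1/2; 1 } gives 75/256
edge 10 of 12 (Red): { 0; 1/4; 9/32; 37/128 | 75/256; 19/64; 5/16; 3/8; 1/2; 1 } gives 149/512
edge 11 of 12 (Red): { 0; 1/4; 9/32; 37/128 | 149/512; 75/256; 19/64; 5/16; 3/8; 1/2; 1 } gives 297/1024
edge 12 of 12 (Blue): { 0; 1/4; 9/32; 37/128; 297/1024 | 149/512; 75/256; 19/64; 5/16; 3/8; 1/2; 1 } gives 595/2048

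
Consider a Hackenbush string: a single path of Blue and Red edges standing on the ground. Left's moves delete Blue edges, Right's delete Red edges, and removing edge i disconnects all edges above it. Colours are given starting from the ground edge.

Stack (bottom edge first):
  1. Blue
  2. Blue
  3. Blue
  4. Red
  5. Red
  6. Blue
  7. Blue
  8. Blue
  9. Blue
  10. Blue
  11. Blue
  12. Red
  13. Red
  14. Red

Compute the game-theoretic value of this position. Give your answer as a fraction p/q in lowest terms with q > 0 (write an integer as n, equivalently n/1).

5105/2048

Recurse on prefixes of the 14-edge string Blue Blue Blue Red Red Blue Blue Blue Blue Blue Blue Red Red Red:
value(B) = { 0 | — } = 1
value(BB) = { 0, 1 | — } = 2
value(BBB) = { 0, 1, 2 | — } = 3
value(BBBR) = { 0, 1, 2 | 3 } = 5/2
value(BBBRR) = { 0, 1, 2 | 5/2, 3 } = 9/4
value(BBBRRB) = { 0, 1, 2, 9/4 | 5/2, 3 } = 19/8
value(BBBRRBB) = { 0, 1, 2, 9/4, 19/8 | 5/2, 3 } = 39/16
value(BBBRRBBB) = { 0, 1, 2, 9/4, 19/8, 39/16 | 5/2, 3 } = 79/32
value(BBBRRBBBB) = { 0, 1, 2, 9/4, 19/8, 39/16, 79/32 | 5/2, 3 } = 159/64
value(BBBRRBBBBB) = { 0, 1, 2, 9/4, 19/8, 39/16, 79/32, 159/64 | 5/2, 3 } = 319/128
value(BBBRRBBBBBB) = { 0, 1, 2, 9/4, 19/8, 39/16, 79/32, 159/64, 319/128 | 5/2, 3 } = 639/256
value(BBBRRBBBBBBR) = { 0, 1, 2, 9/4, 19/8, 39/16, 79/32, 159/64, 319/128 | 639/256, 5/2, 3 } = 1277/512
value(BBBRRBBBBBBRR) = { 0, 1, 2, 9/4, 19/8, 39/16, 79/32, 159/64, 319/128 | 1277/512, 639/256, 5/2, 3 } = 2553/1024
value(BBBRRBBBBBBRRR) = { 0, 1, 2, 9/4, 19/8, 39/16, 79/32, 159/64, 319/128 | 2553/1024, 1277/512, 639/256, 5/2, 3 } = 5105/2048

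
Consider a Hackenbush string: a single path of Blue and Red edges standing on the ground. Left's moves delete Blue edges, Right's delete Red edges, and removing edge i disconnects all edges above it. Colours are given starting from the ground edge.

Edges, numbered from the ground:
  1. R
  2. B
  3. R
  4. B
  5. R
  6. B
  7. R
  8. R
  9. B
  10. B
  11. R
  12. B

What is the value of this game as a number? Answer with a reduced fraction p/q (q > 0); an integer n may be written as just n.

-1381/2048

Recurse on prefixes of the 12-edge string R B R B R B R R B B R B:
val_1 [R]  L=[(no moves)]  R=[0]  -> -1
val_2 [RB]  L=[-1]  R=[0]  -> -1/2
val_3 [RBR]  L=[-1]  R=[-1/2,0]  -> -3/4
val_4 [RBRB]  L=[-1,-3/4]  R=[-1/2,0]  -> -5/8
val_5 [RBRBR]  L=[-1,-3/4]  R=[-5/8,-1/2,0]  -> -11/16
val_6 [RBRBRB]  L=[-1,-3/4,-11/16]  R=[-5/8,-1/2,0]  -> -21/32
val_7 [RBRBRBR]  L=[-1,-3/4,-11/16]  R=[-21/32,-5/8,-1/2,0]  -> -43/64
val_8 [RBRBRBRR]  L=[-1,-3/4,-11/16]  R=[-43/64,-21/32,-5/8,-1/2,0]  -> -87/128
val_9 [RBRBRBRRB]  L=[-1,-3/4,-11/16,-87/128]  R=[-43/64,-21/32,-5/8,-1/2,0]  -> -173/256
val_10 [RBRBRBRRBB]  L=[-1,-3/4,-11/16,-87/128,-173/256]  R=[-43/64,-21/32,-5/8,-1/2,0]  -> -345/512
val_11 [RBRBRBRRBBR]  L=[-1,-3/4,-11/16,-87/128,-173/256]  R=[-345/512,-43/64,-21/32,-5/8,-1/2,0]  -> -691/1024
val_12 [RBRBRBRRBBRB]  L=[-1,-3/4,-11/16,-87/128,-173/256,-691/1024]  R=[-345/512,-43/64,-21/32,-5/8,-1/2,0]  -> -1381/2048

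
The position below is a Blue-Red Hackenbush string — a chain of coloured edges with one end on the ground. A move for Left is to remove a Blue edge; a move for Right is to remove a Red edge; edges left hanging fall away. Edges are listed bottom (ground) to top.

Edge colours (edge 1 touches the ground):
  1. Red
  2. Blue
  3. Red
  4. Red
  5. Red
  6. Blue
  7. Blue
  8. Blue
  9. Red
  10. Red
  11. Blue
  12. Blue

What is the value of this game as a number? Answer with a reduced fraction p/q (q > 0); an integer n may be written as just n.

val_1 [R]  L=[(no moves)]  R=[0]  — -1
val_2 [RB]  L=[-1]  R=[0]  — -1/2
val_3 [RBR]  L=[-1]  R=[-1/2; 0]  — -3/4
val_4 [RBRR]  L=[-1]  R=[-3/4; -1/2; 0]  — -7/8
val_5 [RBRRR]  L=[-1]  R=[-7/8; -3/4; -1/2; 0]  — -15/16
val_6 [RBRRRB]  L=[-1; -15/16]  R=[-7/8; -3/4; -1/2; 0]  — -29/32
val_7 [RBRRRBB]  L=[-1; -15/16; -29/32]  R=[-7/8; -3/4; -1/2; 0]  — -57/64
val_8 [RBRRRBBB]  L=[-1; -15/16; -29/32; -57/64]  R=[-7/8; -3/4; -1/2; 0]  — -113/128
val_9 [RBRRRBBBR]  L=[-1; -15/16; -29/32; -57/64]  R=[-113/128; -7/8; -3/4; -1/2; 0]  — -227/256
val_10 [RBRRRBBBRR]  L=[-1; -15/16; -29/32; -57/64]  R=[-227/256; -113/128; -7/8; -3/4; -1/2; 0]  — -455/512
val_11 [RBRRRBBBRRB]  L=[-1; -15/16; -29/32; -57/64; -455/512]  R=[-227/256; -113/128; -7/8; -3/4; -1/2; 0]  — -909/1024
val_12 [RBRRRBBBRRBB]  L=[-1; -15/16; -29/32; -57/64; -455/512; -909/1024]  R=[-227/256; -113/128; -7/8; -3/4; -1/2; 0]  — -1817/2048

-1817/2048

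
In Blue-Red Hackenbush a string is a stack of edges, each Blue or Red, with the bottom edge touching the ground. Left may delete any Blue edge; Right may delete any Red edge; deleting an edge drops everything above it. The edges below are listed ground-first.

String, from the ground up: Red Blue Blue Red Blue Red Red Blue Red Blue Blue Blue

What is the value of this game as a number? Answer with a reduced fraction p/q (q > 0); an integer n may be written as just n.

-721/2048

Prefix values for Red Blue Blue Red Blue Red Red Blue Red Blue Blue Blue via {L|R} + simplicity:
val(R) = { · | 0 } => -1
val(RB) = { -1 | 0 } => -1/2
val(RBB) = { -1, -1/2 | 0 } => -1/4
val(RBBR) = { -1, -1/2 | -1/4, 0 } => -3/8
val(RBBRB) = { -1, -1/2, -3/8 | -1/4, 0 } => -5/16
val(RBBRBR) = { -1, -1/2, -3/8 | -5/16, -1/4, 0 } => -11/32
val(RBBRBRR) = { -1, -1/2, -3/8 | -11/32, -5/16, -1/4, 0 } => -23/64
val(RBBRBRRB) = { -1, -1/2, -3/8, -23/64 | -11/32, -5/16, -1/4, 0 } => -45/128
val(RBBRBRRBR) = { -1, -1/2, -3/8, -23/64 | -45/128, -11/32, -5/16, -1/4, 0 } => -91/256
val(RBBRBRRBRB) = { -1, -1/2, -3/8, -23/64, -91/256 | -45/128, -11/32, -5/16, -1/4, 0 } => -181/512
val(RBBRBRRBRBB) = { -1, -1/2, -3/8, -23/64, -91/256, -181/512 | -45/128, -11/32, -5/16, -1/4, 0 } => -361/1024
val(RBBRBRRBRBBB) = { -1, -1/2, -3/8, -23/64, -91/256, -181/512, -361/1024 | -45/128, -11/32, -5/16, -1/4, 0 } => -721/2048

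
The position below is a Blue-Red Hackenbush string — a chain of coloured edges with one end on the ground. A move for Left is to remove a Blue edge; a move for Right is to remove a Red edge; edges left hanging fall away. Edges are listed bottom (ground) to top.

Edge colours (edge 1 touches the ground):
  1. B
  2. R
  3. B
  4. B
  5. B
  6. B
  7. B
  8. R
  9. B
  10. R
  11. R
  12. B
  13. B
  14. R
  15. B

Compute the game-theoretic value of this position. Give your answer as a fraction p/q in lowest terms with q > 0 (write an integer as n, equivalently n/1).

16027/16384

Build v(s[:k]) for k = 1..15, string s = B R B B B B B R B R R B B R B.
v(B) = { 0 | (no moves) } → 1
v(BR) = { 0 | 1 } → 1/2
v(BRB) = { 0, 1/2 | 1 } → 3/4
v(BRBB) = { 0, 1/2, 3/4 | 1 } → 7/8
v(BRBBB) = { 0, 1/2, 3/4, 7/8 | 1 } → 15/16
v(BRBBBB) = { 0, 1/2, 3/4, 7/8, 15/16 | 1 } → 31/32
v(BRBBBBB) = { 0, 1/2, 3/4, 7/8, 15/16, 31/32 | 1 } → 63/64
v(BRBBBBBR) = { 0, 1/2, 3/4, 7/8, 15/16, 31/32 | 63/64, 1 } → 125/128
v(BRBBBBBRB) = { 0, 1/2, 3/4, 7/8, 15/16, 31/32, 125/128 | 63/64, 1 } → 251/256
v(BRBBBBBRBR) = { 0, 1/2, 3/4, 7/8, 15/16, 31/32, 125/128 | 251/256, 63/64, 1 } → 501/512
v(BRBBBBBRBRR) = { 0, 1/2, 3/4, 7/8, 15/16, 31/32, 125/128 | 501/512, 251/256, 63/64, 1 } → 1001/1024
v(BRBBBBBRBRRB) = { 0, 1/2, 3/4, 7/8, 15/16, 31/32, 125/128, 1001/1024 | 501/512, 251/256, 63/64, 1 } → 2003/2048
v(BRBBBBBRBRRBB) = { 0, 1/2, 3/4, 7/8, 15/16, 31/32, 125/128, 1001/1024, 2003/2048 | 501/512, 251/256, 63/64, 1 } → 4007/4096
v(BRBBBBBRBRRBBR) = { 0, 1/2, 3/4, 7/8, 15/16, 31/32, 125/128, 1001/1024, 2003/2048 | 4007/4096, 501/512, 251/256, 63/64, 1 } → 8013/8192
v(BRBBBBBRBRRBBRB) = { 0, 1/2, 3/4, 7/8, 15/16, 31/32, 125/128, 1001/1024, 2003/2048, 8013/8192 | 4007/4096, 501/512, 251/256, 63/64, 1 } → 16027/16384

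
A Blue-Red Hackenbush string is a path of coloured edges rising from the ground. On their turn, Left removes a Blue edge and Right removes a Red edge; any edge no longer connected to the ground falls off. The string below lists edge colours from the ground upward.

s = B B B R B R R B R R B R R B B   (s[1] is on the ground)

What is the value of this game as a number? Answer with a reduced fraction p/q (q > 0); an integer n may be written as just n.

edge 1 of 15 (B): { 0 | ∅ } = 1
edge 2 of 15 (B): { 0,1 | ∅ } = 2
edge 3 of 15 (B): { 0,1,2 | ∅ } = 3
edge 4 of 15 (R): { 0,1,2 | 3 } = 5/2
edge 5 of 15 (B): { 0,1,2,5/2 | 3 } = 11/4
edge 6 of 15 (R): { 0,1,2,5/2 | 11/4,3 } = 21/8
edge 7 of 15 (R): { 0,1,2,5/2 | 21/8,11/4,3 } = 41/16
edge 8 of 15 (B): { 0,1,2,5/2,41/16 | 21/8,11/4,3 } = 83/32
edge 9 of 15 (R): { 0,1,2,5/2,41/16 | 83/32,21/8,11/4,3 } = 165/64
edge 10 of 15 (R): { 0,1,2,5/2,41/16 | 165/64,83/32,21/8,11/4,3 } = 329/128
edge 11 of 15 (B): { 0,1,2,5/2,41/16,329/128 | 165/64,83/32,21/8,11/4,3 } = 659/256
edge 12 of 15 (R): { 0,1,2,5/2,41/16,329/128 | 659/256,165/64,83/32,21/8,11/4,3 } = 1317/512
edge 13 of 15 (R): { 0,1,2,5/2,41/16,329/128 | 1317/512,659/256,165/64,83/32,21/8,11/4,3 } = 2633/1024
edge 14 of 15 (B): { 0,1,2,5/2,41/16,329/128,2633/1024 | 1317/512,659/256,165/64,83/32,21/8,11/4,3 } = 5267/2048
edge 15 of 15 (B): { 0,1,2,5/2,41/16,329/128,2633/1024,5267/2048 | 1317/512,659/256,165/64,83/32,21/8,11/4,3 } = 10535/4096

10535/4096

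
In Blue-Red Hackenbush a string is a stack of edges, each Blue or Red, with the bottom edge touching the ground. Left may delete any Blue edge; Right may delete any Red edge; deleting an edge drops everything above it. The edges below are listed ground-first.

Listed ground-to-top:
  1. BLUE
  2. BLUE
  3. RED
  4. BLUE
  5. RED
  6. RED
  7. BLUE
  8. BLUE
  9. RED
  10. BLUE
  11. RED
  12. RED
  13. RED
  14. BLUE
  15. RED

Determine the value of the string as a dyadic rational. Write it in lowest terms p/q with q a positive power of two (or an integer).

13125/8192

Build val(s[:k]) for k = 1..15, string s = BLUE BLUE RED BLUE RED RED BLUE BLUE RED BLUE RED RED RED BLUE RED.
1 of 15 · B · max L 0 · min R +∞ gives 1
2 of 15 · BB · max L 1 · min R +∞ gives 2
3 of 15 · BBR · max L 1 · min R 2 gives 3/2
4 of 15 · BBRB · max L 3/2 · min R 2 gives 7/4
5 of 15 · BBRBR · max L 3/2 · min R 7/4 gives 13/8
6 of 15 · BBRBRR · max L 3/2 · min R 13/8 gives 25/16
7 of 15 · BBRBRRB · max L 25/16 · min R 13/8 gives 51/32
8 of 15 · BBRBRRBB · max L 51/32 · min R 13/8 gives 103/64
9 of 15 · BBRBRRBBR · max L 51/32 · min R 103/64 gives 205/128
10 of 15 · BBRBRRBBRB · max L 205/128 · min R 103/64 gives 411/256
11 of 15 · BBRBRRBBRBR · max L 205/128 · min R 411/256 gives 821/512
12 of 15 · BBRBRRBBRBRR · max L 205/128 · min R 821/512 gives 1641/1024
13 of 15 · BBRBRRBBRBRRR · max L 205/128 · min R 1641/1024 gives 3281/2048
14 of 15 · BBRBRRBBRBRRRB · max L 3281/2048 · min R 1641/1024 gives 6563/4096
15 of 15 · BBRBRRBBRBRRRBR · max L 3281/2048 · min R 6563/4096 gives 13125/8192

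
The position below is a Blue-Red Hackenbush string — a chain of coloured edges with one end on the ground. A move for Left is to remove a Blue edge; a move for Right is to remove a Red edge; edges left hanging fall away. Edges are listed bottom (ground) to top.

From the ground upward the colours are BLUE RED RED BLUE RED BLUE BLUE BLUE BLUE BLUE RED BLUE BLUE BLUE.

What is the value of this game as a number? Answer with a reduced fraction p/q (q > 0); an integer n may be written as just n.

Recurse on prefixes of the 14-edge string BLUE RED RED BLUE RED BLUE BLUE BLUE BLUE BLUE RED BLUE BLUE BLUE:
1 of 14 · B · max L 0 · min R +∞ => 1
2 of 14 · BR · max L 0 · min R 1 => 1/2
3 of 14 · BRR · max L 0 · min R 1/2 => 1/4
4 of 14 · BRRB · max L 1/4 · min R 1/2 => 3/8
5 of 14 · BRRBR · max L 1/4 · min R 3/8 => 5/16
6 of 14 · BRRBRB · max L 5/16 · min R 3/8 => 11/32
7 of 14 · BRRBRBB · max L 11/32 · min R 3/8 => 23/64
8 of 14 · BRRBRBBB · max L 23/64 · min R 3/8 => 47/128
9 of 14 · BRRBRBBBB · max L 47/128 · min R 3/8 => 95/256
10 of 14 · BRRBRBBBBB · max L 95/256 · min R 3/8 => 191/512
11 of 14 · BRRBRBBBBBR · max L 95/256 · min R 191/512 => 381/1024
12 of 14 · BRRBRBBBBBRB · max L 381/1024 · min R 191/512 => 763/2048
13 of 14 · BRRBRBBBBBRBB · max L 763/2048 · min R 191/512 => 1527/4096
14 of 14 · BRRBRBBBBBRBBB · max L 1527/4096 · min R 191/512 => 3055/8192

3055/8192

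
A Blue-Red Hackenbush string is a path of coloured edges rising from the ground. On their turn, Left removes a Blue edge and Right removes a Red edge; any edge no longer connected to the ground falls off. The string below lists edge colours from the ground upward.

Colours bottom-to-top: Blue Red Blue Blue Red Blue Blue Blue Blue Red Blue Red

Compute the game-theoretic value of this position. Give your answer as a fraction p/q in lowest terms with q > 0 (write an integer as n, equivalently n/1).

Build v(s[:k]) for k = 1..12, string s = Blue Red Blue Blue Red Blue Blue Blue Blue Red Blue Red.
v(B) = { 0 | none } — 1
v(BR) = { 0 | 1 } — 1/2
v(BRB) = { 0; 1/2 | 1 } — 3/4
v(BRBB) = { 0; 1/2; 3/4 | 1 } — 7/8
v(BRBBR) = { 0; 1/2; 3/4 | 7/8; 1 } — 13/16
v(BRBBRB) = { 0; 1/2; 3/4; 13/16 | 7/8; 1 } — 27/32
v(BRBBRBB) = { 0; 1/2; 3/4; 13/16; 27/32 | 7/8; 1 } — 55/64
v(BRBBRBBB) = { 0; 1/2; 3/4; 13/16; 27/32; 55/64 | 7/8; 1 } — 111/128
v(BRBBRBBBB) = { 0; 1/2; 3/4; 13/16; 27/32; 55/64; 111/128 | 7/8; 1 } — 223/256
v(BRBBRBBBBR) = { 0; 1/2; 3/4; 13/16; 27/32; 55/64; 111/128 | 223/256; 7/8; 1 } — 445/512
v(BRBBRBBBBRB) = { 0; 1/2; 3/4; 13/16; 27/32; 55/64; 111/128; 445/512 | 223/256; 7/8; 1 } — 891/1024
v(BRBBRBBBBRBR) = { 0; 1/2; 3/4; 13/16; 27/32; 55/64; 111/128; 445/512 | 891/1024; 223/256; 7/8; 1 } — 1781/2048

1781/2048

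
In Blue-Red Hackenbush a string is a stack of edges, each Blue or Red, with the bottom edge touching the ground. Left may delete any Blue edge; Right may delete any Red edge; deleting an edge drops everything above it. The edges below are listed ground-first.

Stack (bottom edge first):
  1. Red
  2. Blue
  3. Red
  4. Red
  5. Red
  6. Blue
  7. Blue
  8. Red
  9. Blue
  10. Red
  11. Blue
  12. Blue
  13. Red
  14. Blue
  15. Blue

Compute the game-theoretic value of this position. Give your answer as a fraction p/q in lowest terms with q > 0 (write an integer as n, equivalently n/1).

Build g(s[:k]) for k = 1..15, string s = Red Blue Red Red Red Blue Blue Red Blue Red Blue Blue Red Blue Blue.
R: Left { ∅ }, Right { 0 } — simplest -1
RB: Left { -1 }, Right { 0 } — simplest -1/2
RBR: Left { -1 }, Right { -1/2 0 } — simplest -3/4
RBRR: Left { -1 }, Right { -3/4 -1/2 0 } — simplest -7/8
RBRRR: Left { -1 }, Right { -7/8 -3/4 -1/2 0 } — simplest -15/16
RBRRRB: Left { -1 -15/16 }, Right { -7/8 -3/4 -1/2 0 } — simplest -29/32
RBRRRBB: Left { -1 -15/16 -29/32 }, Right { -7/8 -3/4 -1/2 0 } — simplest -57/64
RBRRRBBR: Left { -1 -15/16 -29/32 }, Right { -57/64 -7/8 -3/4 -1/2 0 } — simplest -115/128
RBRRRBBRB: Left { -1 -15/16 -29/32 -115/128 }, Right { -57/64 -7/8 -3/4 -1/2 0 } — simplest -229/256
RBRRRBBRBR: Left { -1 -15/16 -29/32 -115/128 }, Right { -229/256 -57/64 -7/8 -3/4 -1/2 0 } — simplest -459/512
RBRRRBBRBRB: Left { -1 -15/16 -29/32 -115/128 -459/512 }, Right { -229/256 -57/64 -7/8 -3/4 -1/2 0 } — simplest -917/1024
RBRRRBBRBRBB: Left { -1 -15/16 -29/32 -115/128 -459/512 -917/1024 }, Right { -229/256 -57/64 -7/8 -3/4 -1/2 0 } — simplest -1833/2048
RBRRRBBRBRBBR: Left { -1 -15/16 -29/32 -115/128 -459/512 -917/1024 }, Right { -1833/2048 -229/256 -57/64 -7/8 -3/4 -1/2 0 } — simplest -3667/4096
RBRRRBBRBRBBRB: Left { -1 -15/16 -29/32 -115/128 -459/512 -917/1024 -3667/4096 }, Right { -1833/2048 -229/256 -57/64 -7/8 -3/4 -1/2 0 } — simplest -7333/8192
RBRRRBBRBRBBRBB: Left { -1 -15/16 -29/32 -115/128 -459/512 -917/1024 -3667/4096 -7333/8192 }, Right { -1833/2048 -229/256 -57/64 -7/8 -3/4 -1/2 0 } — simplest -14665/16384

-14665/16384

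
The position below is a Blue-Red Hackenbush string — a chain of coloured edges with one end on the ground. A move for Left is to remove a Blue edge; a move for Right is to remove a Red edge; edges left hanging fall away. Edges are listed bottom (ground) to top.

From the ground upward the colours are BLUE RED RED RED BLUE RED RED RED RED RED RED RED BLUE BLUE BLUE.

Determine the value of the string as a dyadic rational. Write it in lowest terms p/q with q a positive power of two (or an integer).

1 of 15 · B · max L 0 · min R +∞ ⇒ 1
2 of 15 · BR · max L 0 · min R 1 ⇒ 1/2
3 of 15 · BRR · max L 0 · min R 1/2 ⇒ 1/4
4 of 15 · BRRR · max L 0 · min R 1/4 ⇒ 1/8
5 of 15 · BRRRB · max L 1/8 · min R 1/4 ⇒ 3/16
6 of 15 · BRRRBR · max L 1/8 · min R 3/16 ⇒ 5/32
7 of 15 · BRRRBRR · max L 1/8 · min R 5/32 ⇒ 9/64
8 of 15 · BRRRBRRR · max L 1/8 · min R 9/64 ⇒ 17/128
9 of 15 · BRRRBRRRR · max L 1/8 · min R 17/128 ⇒ 33/256
10 of 15 · BRRRBRRRRR · max L 1/8 · min R 33/256 ⇒ 65/512
11 of 15 · BRRRBRRRRRR · max L 1/8 · min R 65/512 ⇒ 129/1024
12 of 15 · BRRRBRRRRRRR · max L 1/8 · min R 129/1024 ⇒ 257/2048
13 of 15 · BRRRBRRRRRRRB · max L 257/2048 · min R 129/1024 ⇒ 515/4096
14 of 15 · BRRRBRRRRRRRBB · max L 515/4096 · min R 129/1024 ⇒ 1031/8192
15 of 15 · BRRRBRRRRRRRBBB · max L 1031/8192 · min R 129/1024 ⇒ 2063/16384

2063/16384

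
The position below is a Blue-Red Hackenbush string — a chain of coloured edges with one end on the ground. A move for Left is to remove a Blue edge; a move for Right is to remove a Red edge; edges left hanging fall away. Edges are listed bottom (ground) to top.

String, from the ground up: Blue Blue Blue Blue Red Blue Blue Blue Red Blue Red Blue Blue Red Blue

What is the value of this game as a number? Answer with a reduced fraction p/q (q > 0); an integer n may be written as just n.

Recurse on prefixes of the 15-edge string Blue Blue Blue Blue Red Blue Blue Blue Red Blue Red Blue Blue Red Blue:
val(B) = { 0 | · } — 1
val(BB) = { 0; 1 | · } — 2
val(BBB) = { 0; 1; 2 | · } — 3
val(BBBB) = { 0; 1; 2; 3 | · } — 4
val(BBBBR) = { 0; 1; 2; 3 | 4 } — 7/2
val(BBBBRB) = { 0; 1; 2; 3; 7/2 | 4 } — 15/4
val(BBBBRBB) = { 0; 1; 2; 3; 7/2; 15/4 | 4 } — 31/8
val(BBBBRBBB) = { 0; 1; 2; 3; 7/2; 15/4; 31/8 | 4 } — 63/16
val(BBBBRBBBR) = { 0; 1; 2; 3; 7/2; 15/4; 31/8 | 63/16; 4 } — 125/32
val(BBBBRBBBRB) = { 0; 1; 2; 3; 7/2; 15/4; 31/8; 125/32 | 63/16; 4 } — 251/64
val(BBBBRBBBRBR) = { 0; 1; 2; 3; 7/2; 15/4; 31/8; 125/32 | 251/64; 63/16; 4 } — 501/128
val(BBBBRBBBRBRB) = { 0; 1; 2; 3; 7/2; 15/4; 31/8; 125/32; 501/128 | 251/64; 63/16; 4 } — 1003/256
val(BBBBRBBBRBRBB) = { 0; 1; 2; 3; 7/2; 15/4; 31/8; 125/32; 501/128; 1003/256 | 251/64; 63/16; 4 } — 2007/512
val(BBBBRBBBRBRBBR) = { 0; 1; 2; 3; 7/2; 15/4; 31/8; 125/32; 501/128; 1003/256 | 2007/512; 251/64; 63/16; 4 } — 4013/1024
val(BBBBRBBBRBRBBRB) = { 0; 1; 2; 3; 7/2; 15/4; 31/8; 125/32; 501/128; 1003/256; 4013/1024 | 2007/512; 251/64; 63/16; 4 } — 8027/2048

8027/2048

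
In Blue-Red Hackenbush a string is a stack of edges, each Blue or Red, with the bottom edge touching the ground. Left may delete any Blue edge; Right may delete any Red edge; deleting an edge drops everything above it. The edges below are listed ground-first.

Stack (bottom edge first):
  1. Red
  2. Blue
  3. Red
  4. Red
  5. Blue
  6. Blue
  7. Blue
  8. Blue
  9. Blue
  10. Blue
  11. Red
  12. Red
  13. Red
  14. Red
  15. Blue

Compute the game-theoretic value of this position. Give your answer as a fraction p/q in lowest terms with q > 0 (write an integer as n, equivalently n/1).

-12349/16384

v_1 [R]  L=[(no moves)]  R=[0]  — -1
v_2 [RB]  L=[-1]  R=[0]  — -1/2
v_3 [RBR]  L=[-1]  R=[-1/2; 0]  — -3/4
v_4 [RBRR]  L=[-1]  R=[-3/4; -1/2; 0]  — -7/8
v_5 [RBRRB]  L=[-1; -7/8]  R=[-3/4; -1/2; 0]  — -13/16
v_6 [RBRRBB]  L=[-1; -7/8; -13/16]  R=[-3/4; -1/2; 0]  — -25/32
v_7 [RBRRBBB]  L=[-1; -7/8; -13/16; -25/32]  R=[-3/4; -1/2; 0]  — -49/64
v_8 [RBRRBBBB]  L=[-1; -7/8; -13/16; -25/32; -49/64]  R=[-3/4; -1/2; 0]  — -97/128
v_9 [RBRRBBBBB]  L=[-1; -7/8; -13/16; -25/32; -49/64; -97/128]  R=[-3/4; -1/2; 0]  — -193/256
v_10 [RBRRBBBBBB]  L=[-1; -7/8; -13/16; -25/32; -49/64; -97/128; -193/256]  R=[-3/4; -1/2; 0]  — -385/512
v_11 [RBRRBBBBBBR]  L=[-1; -7/8; -13/16; -25/32; -49/64; -97/128; -193/256]  R=[-385/512; -3/4; -1/2; 0]  — -771/1024
v_12 [RBRRBBBBBBRR]  L=[-1; -7/8; -13/16; -25/32; -49/64; -97/128; -193/256]  R=[-771/1024; -385/512; -3/4; -1/2; 0]  — -1543/2048
v_13 [RBRRBBBBBBRRR]  L=[-1; -7/8; -13/16; -25/32; -49/64; -97/128; -193/256]  R=[-1543/2048; -771/1024; -385/512; -3/4; -1/2; 0]  — -3087/4096
v_14 [RBRRBBBBBBRRRR]  L=[-1; -7/8; -13/16; -25/32; -49/64; -97/128; -193/256]  R=[-3087/4096; -1543/2048; -771/1024; -385/512; -3/4; -1/2; 0]  — -6175/8192
v_15 [RBRRBBBBBBRRRRB]  L=[-1; -7/8; -13/16; -25/32; -49/64; -97/128; -193/256; -6175/8192]  R=[-3087/4096; -1543/2048; -771/1024; -385/512; -3/4; -1/2; 0]  — -12349/16384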